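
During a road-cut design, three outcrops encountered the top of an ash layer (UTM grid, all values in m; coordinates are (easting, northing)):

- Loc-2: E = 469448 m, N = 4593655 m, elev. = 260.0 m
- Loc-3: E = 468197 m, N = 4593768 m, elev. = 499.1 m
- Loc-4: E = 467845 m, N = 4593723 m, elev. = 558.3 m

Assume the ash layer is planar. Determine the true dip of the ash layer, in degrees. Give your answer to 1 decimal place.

Let the plane be z = a·E + b·N + c.
Loc-3−Loc-2: −1251a + 113b = 239.1;  Loc-4−Loc-2: −1603a + 68b = 298.3.
Solving gives a = −0.18163, b = 0.10517.
Gradient magnitude |∇z| = √(a² + b²) = √(0.03299 + 0.01106) = 0.20988.
True dip = arctan(0.20988) = 11.9°, dipping toward ESE (azimuth ≈ 120°).

11.9°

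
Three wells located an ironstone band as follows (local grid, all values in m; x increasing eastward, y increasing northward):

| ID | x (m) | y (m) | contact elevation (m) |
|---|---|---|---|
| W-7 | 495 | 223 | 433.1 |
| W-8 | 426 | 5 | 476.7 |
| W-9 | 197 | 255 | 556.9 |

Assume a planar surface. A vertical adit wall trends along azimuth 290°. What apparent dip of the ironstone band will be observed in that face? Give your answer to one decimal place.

20.5°

Two edge vectors: W-7→W-8 = (-69, -218, 43.6), W-7→W-9 = (-298, 32, 123.8).
Normal n = (W-7→W-8) × (W-7→W-9) = (-28383.6, -4450.6, -67172).
So ∂z/∂x = −n_x/n_z = −0.42255 and ∂z/∂y = −n_y/n_z = −0.06626.
Unit vector along 290° is (sin 290°, cos 290°) = (-0.9397, 0.3420).
Slope in that direction = a·(-0.9397) + b·(0.3420) = 0.37441.
Apparent dip = arctan|0.37441| = 20.5° (true dip is 23.2°, so apparent ≤ true as expected).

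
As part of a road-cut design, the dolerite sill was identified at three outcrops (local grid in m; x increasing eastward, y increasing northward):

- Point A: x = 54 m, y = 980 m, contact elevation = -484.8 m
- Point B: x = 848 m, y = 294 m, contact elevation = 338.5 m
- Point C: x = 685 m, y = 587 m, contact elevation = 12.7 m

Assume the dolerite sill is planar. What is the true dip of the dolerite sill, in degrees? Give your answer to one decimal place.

46.1°

Let the plane be z = a·x + b·y + c.
Point B−Point A: 794a − 686b = 823.3;  Point C−Point A: 631a − 393b = 497.5.
Solving gives a = 0.14673, b = −1.03032.
Gradient magnitude |∇z| = √(a² + b²) = √(0.02153 + 1.06156) = 1.04071.
True dip = arctan(1.04071) = 46.1°, dipping toward N (azimuth ≈ 352°).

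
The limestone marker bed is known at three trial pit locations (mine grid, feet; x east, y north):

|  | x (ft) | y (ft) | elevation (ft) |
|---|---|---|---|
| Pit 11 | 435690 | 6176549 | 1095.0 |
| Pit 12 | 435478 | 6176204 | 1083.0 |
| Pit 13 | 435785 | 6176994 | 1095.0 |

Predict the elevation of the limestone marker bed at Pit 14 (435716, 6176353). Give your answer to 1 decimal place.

Two edge vectors: Pit 11→Pit 12 = (-212, -345, -12), Pit 11→Pit 13 = (95, 445, 0).
Normal n = (Pit 11→Pit 12) × (Pit 11→Pit 13) = (5340, -1140, -61565).
So ∂z/∂x = −n_x/n_z = 0.086737594 and ∂z/∂y = −n_y/n_z = −0.018517015.
Intercept c from Pit 11: 1095 − 37790.70 + 114371.25 = 77675.55.
At (435716, 6176353): z = 37793.0 − 114367.6 + 77675.55 = 1100.9 ft.

1100.9 ft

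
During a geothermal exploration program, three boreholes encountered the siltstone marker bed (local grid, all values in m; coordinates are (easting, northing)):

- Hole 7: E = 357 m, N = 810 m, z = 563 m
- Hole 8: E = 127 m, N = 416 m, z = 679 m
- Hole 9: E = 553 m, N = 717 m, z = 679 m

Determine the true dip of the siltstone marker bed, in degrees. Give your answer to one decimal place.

31.5°

Two edge vectors: Hole 7→Hole 8 = (-230, -394, 116), Hole 7→Hole 9 = (196, -93, 116).
Normal n = (Hole 7→Hole 8) × (Hole 7→Hole 9) = (-34916, 49416, 98614).
So ∂z/∂E = −n_x/n_z = 0.35407 and ∂z/∂N = −n_y/n_z = −0.50111.
Gradient magnitude |∇z| = √(a² + b²) = √(0.12536 + 0.25111) = 0.61357.
True dip = arctan(0.61357) = 31.5°, dipping toward NW (azimuth ≈ 325°).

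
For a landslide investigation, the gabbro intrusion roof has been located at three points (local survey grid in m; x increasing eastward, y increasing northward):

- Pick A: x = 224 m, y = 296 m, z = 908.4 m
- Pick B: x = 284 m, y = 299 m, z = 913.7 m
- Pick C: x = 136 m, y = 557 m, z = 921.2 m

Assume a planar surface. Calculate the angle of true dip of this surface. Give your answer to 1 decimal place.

6.5°

Two edge vectors: Pick A→Pick B = (60, 3, 5.3), Pick A→Pick C = (-88, 261, 12.8).
Normal n = (Pick A→Pick B) × (Pick A→Pick C) = (-1344.9, -1234.4, 15924).
So ∂z/∂x = −n_x/n_z = 0.08446 and ∂z/∂y = −n_y/n_z = 0.07752.
Gradient magnitude |∇z| = √(a² + b²) = √(0.00713 + 0.00601) = 0.11464.
True dip = arctan(0.11464) = 6.5°, dipping toward SW (azimuth ≈ 227°).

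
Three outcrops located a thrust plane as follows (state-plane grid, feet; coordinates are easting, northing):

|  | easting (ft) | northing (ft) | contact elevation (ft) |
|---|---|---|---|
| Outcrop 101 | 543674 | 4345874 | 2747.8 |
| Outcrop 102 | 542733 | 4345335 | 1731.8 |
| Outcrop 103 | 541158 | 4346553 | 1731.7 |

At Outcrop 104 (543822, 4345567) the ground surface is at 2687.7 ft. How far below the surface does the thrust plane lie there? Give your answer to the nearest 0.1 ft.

Two edge vectors: Outcrop 101→Outcrop 102 = (-941, -539, -1016), Outcrop 101→Outcrop 103 = (-2516, 679, -1016.1).
Normal n = (Outcrop 101→Outcrop 102) × (Outcrop 101→Outcrop 103) = (1237541.9, 1600105.9, -1995063).
So ∂z/∂easting = −n_x/n_z = 0.620302166 and ∂z/∂northing = −n_y/n_z = 0.802032768.
Intercept c from Outcrop 101: 2747.8 − 337242.16 − 3485533.35 = −3820027.71.
At (543822, 4345567): z_contact = 337333.96 + 3485287.13 − 3820027.71 = 2593.38 ft.
Depth below ground = 2687.7 − 2593.38 = 94.3 ft.

94.3 ft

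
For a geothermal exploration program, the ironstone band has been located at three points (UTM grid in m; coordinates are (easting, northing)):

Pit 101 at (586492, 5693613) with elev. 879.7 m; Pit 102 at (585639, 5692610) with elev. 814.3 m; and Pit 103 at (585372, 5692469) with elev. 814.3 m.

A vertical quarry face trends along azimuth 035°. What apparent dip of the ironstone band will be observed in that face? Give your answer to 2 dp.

3.50°

Let the plane be z = a·E + b·N + c.
Pit 102−Pit 101: −853a − 1003b = −65.4;  Pit 103−Pit 101: −1120a − 1144b = −65.4.
Solving gives a = −0.06251, b = 0.11836.
Unit vector along 035° is (sin 35°, cos 35°) = (0.5736, 0.8192).
Slope in that direction = a·(0.5736) + b·(0.8192) = 0.06110.
Apparent dip = arctan|0.06110| = 3.50° (true dip is 7.6°, so apparent ≤ true as expected).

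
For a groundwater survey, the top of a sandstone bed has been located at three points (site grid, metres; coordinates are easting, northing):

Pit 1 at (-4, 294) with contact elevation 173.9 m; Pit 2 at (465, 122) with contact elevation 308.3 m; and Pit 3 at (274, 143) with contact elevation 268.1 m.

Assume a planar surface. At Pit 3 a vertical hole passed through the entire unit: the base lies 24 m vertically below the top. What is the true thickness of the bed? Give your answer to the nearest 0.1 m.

22.7 m

Let the plane be z = a·easting + b·northing + c.
Pit 2−Pit 1: 469a − 172b = 134.4;  Pit 3−Pit 1: 278a − 151b = 94.2.
Solving gives a = 0.17789, b = −0.29634.
|∇z| = √(a²+b²) = 0.34563, so dip δ = arctan(0.34563) = 19.07°.
True thickness = vertical thickness × cos δ = 24 × cos 19.07° = 22.7 m.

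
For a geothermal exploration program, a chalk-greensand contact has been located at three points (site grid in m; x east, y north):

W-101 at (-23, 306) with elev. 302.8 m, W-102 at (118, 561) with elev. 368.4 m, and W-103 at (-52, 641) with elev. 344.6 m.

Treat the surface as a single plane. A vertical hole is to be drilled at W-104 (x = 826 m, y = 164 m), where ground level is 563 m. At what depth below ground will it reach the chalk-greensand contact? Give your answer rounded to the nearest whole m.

105 m

Two edge vectors: W-101→W-102 = (141, 255, 65.6), W-101→W-103 = (-29, 335, 41.8).
Normal n = (W-101→W-102) × (W-101→W-103) = (-11317, -7796.2, 54630).
So ∂z/∂x = −n_x/n_z = 0.20716 and ∂z/∂y = −n_y/n_z = 0.14271.
Intercept c from W-101: 302.8 + 4.76 − 43.67 = 263.90.
At (826, 164): z_contact = 171.1 + 23.4 + 263.90 = 458.4 m.
Depth below ground = 563 − 458.4 = 105 m.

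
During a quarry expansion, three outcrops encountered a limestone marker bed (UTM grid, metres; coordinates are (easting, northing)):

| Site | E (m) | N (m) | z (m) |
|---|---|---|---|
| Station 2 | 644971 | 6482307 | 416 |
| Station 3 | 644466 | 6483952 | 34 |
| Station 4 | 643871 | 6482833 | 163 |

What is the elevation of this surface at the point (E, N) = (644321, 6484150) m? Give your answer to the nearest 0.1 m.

-23.7 m

Two edge vectors: Station 2→Station 3 = (-505, 1645, -382), Station 2→Station 4 = (-1100, 526, -253).
Normal n = (Station 2→Station 3) × (Station 2→Station 4) = (-215253, 292435, 1543870).
So ∂z/∂E = −n_x/n_z = 0.139424304 and ∂z/∂N = −n_y/n_z = −0.189416855.
Intercept c from Station 2: 416 − 89924.63 + 1227858.21 = 1138349.57.
At (644321, 6484150): z = 89834.0 − 1228207.3 + 1138349.57 = -23.7 m.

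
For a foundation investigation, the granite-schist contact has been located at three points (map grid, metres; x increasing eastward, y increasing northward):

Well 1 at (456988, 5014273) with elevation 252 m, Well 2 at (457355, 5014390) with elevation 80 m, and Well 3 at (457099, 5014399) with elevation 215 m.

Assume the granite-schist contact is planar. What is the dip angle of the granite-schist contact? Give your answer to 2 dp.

28.69°

Two edge vectors: Well 1→Well 2 = (367, 117, -172), Well 1→Well 3 = (111, 126, -37).
Normal n = (Well 1→Well 2) × (Well 1→Well 3) = (17343, -5513, 33255).
So ∂z/∂x = −n_x/n_z = −0.52152 and ∂z/∂y = −n_y/n_z = 0.16578.
Gradient magnitude |∇z| = √(a² + b²) = √(0.27198 + 0.02748) = 0.54723.
True dip = arctan(0.54723) = 28.69°, dipping toward ESE (azimuth ≈ 108°).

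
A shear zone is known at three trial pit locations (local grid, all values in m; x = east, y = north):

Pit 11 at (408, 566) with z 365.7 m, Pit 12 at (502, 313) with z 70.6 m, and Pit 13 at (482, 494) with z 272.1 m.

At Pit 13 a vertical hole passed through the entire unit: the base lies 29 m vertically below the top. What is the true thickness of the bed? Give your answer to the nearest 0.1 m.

19.4 m

Two edge vectors: Pit 11→Pit 12 = (94, -253, -295.1), Pit 11→Pit 13 = (74, -72, -93.6).
Normal n = (Pit 11→Pit 12) × (Pit 11→Pit 13) = (2433.6, -13039, 11954).
So ∂z/∂x = −n_x/n_z = −0.20358 and ∂z/∂y = −n_y/n_z = 1.09076.
|∇z| = √(a²+b²) = 1.10960, so dip δ = arctan(1.10960) = 47.97°.
True thickness = vertical thickness × cos δ = 29 × cos 47.97° = 19.4 m.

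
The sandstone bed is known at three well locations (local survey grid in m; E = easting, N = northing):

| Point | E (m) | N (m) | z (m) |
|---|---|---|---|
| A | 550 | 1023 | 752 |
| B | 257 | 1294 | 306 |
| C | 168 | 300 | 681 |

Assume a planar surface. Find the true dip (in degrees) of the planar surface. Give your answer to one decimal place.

Let the plane be z = a·E + b·N + c.
B−A: −293a + 271b = −446;  C−A: −382a − 723b = −71.
Solving gives a = 1.08352, b = −0.47428.
Gradient magnitude |∇z| = √(a² + b²) = √(1.17401 + 0.22494) = 1.18277.
True dip = arctan(1.18277) = 49.8°, dipping toward WNW (azimuth ≈ 294°).

49.8°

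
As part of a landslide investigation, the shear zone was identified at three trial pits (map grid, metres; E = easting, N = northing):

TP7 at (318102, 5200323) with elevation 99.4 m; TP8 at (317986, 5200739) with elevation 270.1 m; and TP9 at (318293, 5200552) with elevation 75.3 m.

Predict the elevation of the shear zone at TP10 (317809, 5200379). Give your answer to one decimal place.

250.9 m

Two edge vectors: TP7→TP8 = (-116, 416, 170.7), TP7→TP9 = (191, 229, -24.1).
Normal n = (TP7→TP8) × (TP7→TP9) = (-49115.9, 29808.1, -106020).
So ∂z/∂E = −n_x/n_z = −0.463270138 and ∂z/∂N = −n_y/n_z = 0.281155442.
Intercept c from TP7: 99.4 + 147367.16 − 1462099.11 = −1314632.56.
At (317809, 5200379): z = −147231.4 + 1462114.9 − 1314632.56 = 250.9 m.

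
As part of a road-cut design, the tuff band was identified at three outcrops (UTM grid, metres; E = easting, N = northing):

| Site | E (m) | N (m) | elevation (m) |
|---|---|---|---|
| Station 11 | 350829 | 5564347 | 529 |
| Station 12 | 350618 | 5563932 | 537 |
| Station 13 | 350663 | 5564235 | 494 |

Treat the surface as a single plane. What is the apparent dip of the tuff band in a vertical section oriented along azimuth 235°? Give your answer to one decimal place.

9.6°

Two edge vectors: Station 11→Station 12 = (-211, -415, 8), Station 11→Station 13 = (-166, -112, -35).
Normal n = (Station 11→Station 12) × (Station 11→Station 13) = (15421, -8713, -45258).
So ∂z/∂E = −n_x/n_z = 0.34074 and ∂z/∂N = −n_y/n_z = −0.19252.
Unit vector along 235° is (sin 235°, cos 235°) = (-0.8192, -0.5736).
Slope in that direction = a·(-0.8192) + b·(-0.5736) = −0.16869.
Apparent dip = arctan|0.16869| = 9.6° (true dip is 21.4°, so apparent ≤ true as expected).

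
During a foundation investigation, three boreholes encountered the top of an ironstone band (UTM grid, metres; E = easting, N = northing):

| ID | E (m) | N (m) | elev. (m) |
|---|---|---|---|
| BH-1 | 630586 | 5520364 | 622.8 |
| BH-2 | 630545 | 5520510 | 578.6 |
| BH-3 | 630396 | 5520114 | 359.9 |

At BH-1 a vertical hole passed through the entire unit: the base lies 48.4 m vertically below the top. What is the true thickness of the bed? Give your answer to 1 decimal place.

Let the plane be z = a·E + b·N + c.
BH-2−BH-1: −41a + 146b = −44.2;  BH-3−BH-1: −190a − 250b = −262.9.
Solving gives a = 1.30122, b = 0.06267.
|∇z| = √(a²+b²) = 1.30273, so dip δ = arctan(1.30273) = 52.49°.
True thickness = vertical thickness × cos δ = 48.4 × cos 52.49° = 29.5 m.

29.5 m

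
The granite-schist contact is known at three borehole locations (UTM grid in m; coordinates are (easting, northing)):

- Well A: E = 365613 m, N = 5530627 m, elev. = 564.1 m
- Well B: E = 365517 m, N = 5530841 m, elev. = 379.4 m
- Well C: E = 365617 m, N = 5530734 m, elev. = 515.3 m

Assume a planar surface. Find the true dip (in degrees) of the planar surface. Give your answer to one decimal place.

44.1°

Two edge vectors: Well A→Well B = (-96, 214, -184.7), Well A→Well C = (4, 107, -48.8).
Normal n = (Well A→Well B) × (Well A→Well C) = (9319.7, -5423.6, -11128).
So ∂z/∂E = −n_x/n_z = 0.83750 and ∂z/∂N = −n_y/n_z = −0.48738.
Gradient magnitude |∇z| = √(a² + b²) = √(0.70141 + 0.23754) = 0.96899.
True dip = arctan(0.96899) = 44.1°, dipping toward WNW (azimuth ≈ 300°).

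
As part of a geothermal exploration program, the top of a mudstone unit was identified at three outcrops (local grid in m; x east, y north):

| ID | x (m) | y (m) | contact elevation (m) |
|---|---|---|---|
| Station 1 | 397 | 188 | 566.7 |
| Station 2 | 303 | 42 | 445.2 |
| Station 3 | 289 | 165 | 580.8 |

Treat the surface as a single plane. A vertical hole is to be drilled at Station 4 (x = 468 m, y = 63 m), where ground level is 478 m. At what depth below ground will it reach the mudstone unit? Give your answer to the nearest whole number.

Two edge vectors: Station 1→Station 2 = (-94, -146, -121.5), Station 1→Station 3 = (-108, -23, 14.1).
Normal n = (Station 1→Station 2) × (Station 1→Station 3) = (-4853.1, 14447.4, -13606).
So ∂z/∂x = −n_x/n_z = −0.35669 and ∂z/∂y = −n_y/n_z = 1.06184.
Intercept c from Station 1: 566.7 + 141.61 − 199.63 = 508.68.
At (468, 63): z_contact = −166.9 + 66.9 + 508.68 = 408.6 m.
Depth below ground = 478 − 408.6 = 69 m.

69 m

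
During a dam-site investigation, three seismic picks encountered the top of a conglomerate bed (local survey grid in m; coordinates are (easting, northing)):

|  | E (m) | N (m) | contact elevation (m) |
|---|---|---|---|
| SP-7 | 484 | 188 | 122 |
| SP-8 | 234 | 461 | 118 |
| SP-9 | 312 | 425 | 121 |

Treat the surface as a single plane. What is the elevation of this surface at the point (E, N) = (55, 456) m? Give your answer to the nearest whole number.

Let the plane be z = a·E + b·N + c.
SP-8−SP-7: −250a + 273b = −4;  SP-9−SP-7: −172a + 237b = −1.
Solving gives a = 0.05490, b = 0.03563.
Then c = 122 − a·484 − b·188 = 88.73.
At (55, 456): z = 3.0 + 16.2 + 88.73 = 108.0 m.

108 m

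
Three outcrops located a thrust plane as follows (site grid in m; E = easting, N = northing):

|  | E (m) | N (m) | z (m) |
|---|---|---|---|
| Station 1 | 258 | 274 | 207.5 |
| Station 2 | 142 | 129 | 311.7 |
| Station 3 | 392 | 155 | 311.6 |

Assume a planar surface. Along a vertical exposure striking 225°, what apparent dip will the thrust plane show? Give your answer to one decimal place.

26.4°

Two edge vectors: Station 1→Station 2 = (-116, -145, 104.2), Station 1→Station 3 = (134, -119, 104.1).
Normal n = (Station 1→Station 2) × (Station 1→Station 3) = (-2694.7, 26038.4, 33234).
So ∂z/∂E = −n_x/n_z = 0.08108 and ∂z/∂N = −n_y/n_z = −0.78349.
Unit vector along 225° is (sin 225°, cos 225°) = (-0.7071, -0.7071).
Slope in that direction = a·(-0.7071) + b·(-0.7071) = 0.49667.
Apparent dip = arctan|0.49667| = 26.4° (true dip is 38.2°, so apparent ≤ true as expected).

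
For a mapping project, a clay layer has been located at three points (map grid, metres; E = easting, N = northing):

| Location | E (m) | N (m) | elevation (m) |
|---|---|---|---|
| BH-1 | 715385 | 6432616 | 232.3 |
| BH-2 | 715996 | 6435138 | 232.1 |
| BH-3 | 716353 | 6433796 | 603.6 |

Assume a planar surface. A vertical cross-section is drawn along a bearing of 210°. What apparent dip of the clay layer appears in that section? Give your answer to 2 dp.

8.97°

Two edge vectors: BH-1→BH-2 = (611, 2522, -0.2), BH-1→BH-3 = (968, 1180, 371.3).
Normal n = (BH-1→BH-2) × (BH-1→BH-3) = (936654.6, -227057.9, -1720316).
So ∂z/∂E = −n_x/n_z = 0.54447 and ∂z/∂N = −n_y/n_z = −0.13199.
Unit vector along 210° is (sin 210°, cos 210°) = (-0.5000, -0.8660).
Slope in that direction = a·(-0.5000) + b·(-0.8660) = −0.15793.
Apparent dip = arctan|0.15793| = 8.97° (true dip is 29.3°, so apparent ≤ true as expected).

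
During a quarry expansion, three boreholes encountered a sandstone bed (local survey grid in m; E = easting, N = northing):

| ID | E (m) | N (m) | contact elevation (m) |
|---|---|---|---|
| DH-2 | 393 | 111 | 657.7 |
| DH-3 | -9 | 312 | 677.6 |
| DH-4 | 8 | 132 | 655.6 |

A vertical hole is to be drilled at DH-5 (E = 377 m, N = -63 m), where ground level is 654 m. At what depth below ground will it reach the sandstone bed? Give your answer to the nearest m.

Let the plane be z = a·E + b·N + c.
DH-3−DH-2: −402a + 201b = 19.9;  DH-4−DH-2: −385a + 21b = −2.1.
Solving gives a = 0.01218, b = 0.12337.
Then c = 657.7 − a·393 − b·111 = 639.22.
At (377, -63): z_contact = 4.6 − 7.8 + 639.22 = 636.0 m.
Depth below ground = 654 − 636.0 = 18 m.

18 m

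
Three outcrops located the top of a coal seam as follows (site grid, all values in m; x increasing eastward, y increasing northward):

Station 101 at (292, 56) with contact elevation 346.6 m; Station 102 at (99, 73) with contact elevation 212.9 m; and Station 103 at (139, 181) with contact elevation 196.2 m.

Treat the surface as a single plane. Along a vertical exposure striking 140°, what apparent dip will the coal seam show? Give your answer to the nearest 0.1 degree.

36.0°

Let the plane be z = a·x + b·y + c.
Station 102−Station 101: −193a + 17b = −133.7;  Station 103−Station 101: −153a + 125b = −150.4.
Solving gives a = 0.65767, b = −0.39821.
Unit vector along 140° is (sin 140°, cos 140°) = (0.6428, -0.7660).
Slope in that direction = a·(0.6428) + b·(-0.7660) = 0.72779.
Apparent dip = arctan|0.72779| = 36.0° (true dip is 37.6°, so apparent ≤ true as expected).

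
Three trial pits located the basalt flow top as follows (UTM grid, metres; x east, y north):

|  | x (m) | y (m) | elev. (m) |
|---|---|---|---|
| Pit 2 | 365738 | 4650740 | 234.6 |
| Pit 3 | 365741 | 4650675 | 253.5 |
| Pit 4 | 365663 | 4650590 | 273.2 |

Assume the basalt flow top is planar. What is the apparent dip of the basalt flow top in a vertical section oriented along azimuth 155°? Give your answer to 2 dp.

16.00°

Two edge vectors: Pit 2→Pit 3 = (3, -65, 18.9), Pit 2→Pit 4 = (-75, -150, 38.6).
Normal n = (Pit 2→Pit 3) × (Pit 2→Pit 4) = (326, -1533.3, -5325).
So ∂z/∂x = −n_x/n_z = 0.06122 and ∂z/∂y = −n_y/n_z = −0.28794.
Unit vector along 155° is (sin 155°, cos 155°) = (0.4226, -0.9063).
Slope in that direction = a·(0.4226) + b·(-0.9063) = 0.28684.
Apparent dip = arctan|0.28684| = 16.00° (true dip is 16.4°, so apparent ≤ true as expected).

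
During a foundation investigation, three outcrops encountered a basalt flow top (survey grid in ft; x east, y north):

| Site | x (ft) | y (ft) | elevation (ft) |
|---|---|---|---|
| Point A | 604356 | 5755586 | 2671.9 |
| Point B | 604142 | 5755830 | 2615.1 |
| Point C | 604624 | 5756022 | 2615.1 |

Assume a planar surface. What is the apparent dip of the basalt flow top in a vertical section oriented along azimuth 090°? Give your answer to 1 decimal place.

Let the plane be z = a·x + b·y + c.
Point B−Point A: −214a + 244b = −56.8;  Point C−Point A: 268a + 436b = −56.8.
Solving gives a = 0.06872, b = −0.17252.
Unit vector along 090° is (sin 90°, cos 90°) = (1.0000, 0.0000).
Slope in that direction = a·(1.0000) + b·(0.0000) = 0.06872.
Apparent dip = arctan|0.06872| = 3.9° (true dip is 10.5°, so apparent ≤ true as expected).

3.9°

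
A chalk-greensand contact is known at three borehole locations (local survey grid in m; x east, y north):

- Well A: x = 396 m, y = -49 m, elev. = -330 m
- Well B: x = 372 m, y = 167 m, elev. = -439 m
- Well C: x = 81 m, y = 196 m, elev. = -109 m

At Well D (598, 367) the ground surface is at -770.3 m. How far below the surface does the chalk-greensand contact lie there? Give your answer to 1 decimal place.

Two edge vectors: Well A→Well B = (-24, 216, -109), Well A→Well C = (-315, 245, 221).
Normal n = (Well A→Well B) × (Well A→Well C) = (74441, 39639, 62160).
So ∂z/∂x = −n_x/n_z = −1.19757 and ∂z/∂y = −n_y/n_z = −0.63769.
Intercept c from Well A: -330 + 474.24 − 31.25 = 112.99.
At (598, 367): z_contact = −716.15 − 234.03 + 112.99 = -837.19 m.
Depth below ground = -770.3 − (-837.19) = 66.9 m.

66.9 m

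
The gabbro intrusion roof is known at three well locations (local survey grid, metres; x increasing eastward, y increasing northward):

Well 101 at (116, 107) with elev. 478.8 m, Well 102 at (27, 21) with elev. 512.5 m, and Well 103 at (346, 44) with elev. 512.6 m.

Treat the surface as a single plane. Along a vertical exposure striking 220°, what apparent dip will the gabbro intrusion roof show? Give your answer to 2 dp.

Two edge vectors: Well 101→Well 102 = (-89, -86, 33.7), Well 101→Well 103 = (230, -63, 33.8).
Normal n = (Well 101→Well 102) × (Well 101→Well 103) = (-783.7, 10759.2, 25387).
So ∂z/∂x = −n_x/n_z = 0.03087 and ∂z/∂y = −n_y/n_z = −0.42381.
Unit vector along 220° is (sin 220°, cos 220°) = (-0.6428, -0.7660).
Slope in that direction = a·(-0.6428) + b·(-0.7660) = 0.30481.
Apparent dip = arctan|0.30481| = 16.95° (true dip is 23.0°, so apparent ≤ true as expected).

16.95°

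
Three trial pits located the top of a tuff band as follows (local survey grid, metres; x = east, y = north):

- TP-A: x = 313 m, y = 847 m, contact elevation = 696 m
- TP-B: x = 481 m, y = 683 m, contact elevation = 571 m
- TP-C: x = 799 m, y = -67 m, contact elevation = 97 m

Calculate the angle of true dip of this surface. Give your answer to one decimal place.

30.2°

Let the plane be z = a·x + b·y + c.
TP-B−TP-A: 168a − 164b = −125;  TP-C−TP-A: 486a − 914b = −599.
Solving gives a = −0.21685, b = 0.54006.
Gradient magnitude |∇z| = √(a² + b²) = √(0.04702 + 0.29166) = 0.58197.
True dip = arctan(0.58197) = 30.2°, dipping toward SSE (azimuth ≈ 158°).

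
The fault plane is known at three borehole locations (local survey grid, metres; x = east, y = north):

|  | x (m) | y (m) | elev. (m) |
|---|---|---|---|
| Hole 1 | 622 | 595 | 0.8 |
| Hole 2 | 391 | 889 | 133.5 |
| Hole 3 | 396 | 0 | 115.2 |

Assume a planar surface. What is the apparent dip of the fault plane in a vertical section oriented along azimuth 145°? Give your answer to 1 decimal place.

18.3°

Let the plane be z = a·x + b·y + c.
Hole 2−Hole 1: −231a + 294b = 132.7;  Hole 3−Hole 1: −226a − 595b = 114.4.
Solving gives a = −0.55221, b = 0.01748.
Unit vector along 145° is (sin 145°, cos 145°) = (0.5736, -0.8192).
Slope in that direction = a·(0.5736) + b·(-0.8192) = −0.33105.
Apparent dip = arctan|0.33105| = 18.3° (true dip is 28.9°, so apparent ≤ true as expected).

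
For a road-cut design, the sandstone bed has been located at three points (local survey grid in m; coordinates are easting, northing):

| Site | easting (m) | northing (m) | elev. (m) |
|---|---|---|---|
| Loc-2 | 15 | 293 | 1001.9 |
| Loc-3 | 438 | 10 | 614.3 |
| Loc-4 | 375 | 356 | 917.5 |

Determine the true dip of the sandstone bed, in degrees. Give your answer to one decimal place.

Two edge vectors: Loc-2→Loc-3 = (423, -283, -387.6), Loc-2→Loc-4 = (360, 63, -84.4).
Normal n = (Loc-2→Loc-3) × (Loc-2→Loc-4) = (48304, -103834.8, 128529).
So ∂z/∂easting = −n_x/n_z = −0.37582 and ∂z/∂northing = −n_y/n_z = 0.80787.
Gradient magnitude |∇z| = √(a² + b²) = √(0.14124 + 0.65265) = 0.89101.
True dip = arctan(0.89101) = 41.7°, dipping toward SSE (azimuth ≈ 155°).

41.7°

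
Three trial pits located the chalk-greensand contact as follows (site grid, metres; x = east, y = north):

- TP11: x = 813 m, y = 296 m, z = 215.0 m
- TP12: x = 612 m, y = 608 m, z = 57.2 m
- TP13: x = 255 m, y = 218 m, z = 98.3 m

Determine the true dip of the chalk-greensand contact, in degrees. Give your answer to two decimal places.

23.09°

Let the plane be z = a·x + b·y + c.
TP12−TP11: −201a + 312b = −157.8;  TP13−TP11: −558a − 78b = −116.7.
Solving gives a = 0.25672, b = −0.34038.
Gradient magnitude |∇z| = √(a² + b²) = √(0.06591 + 0.11586) = 0.42634.
True dip = arctan(0.42634) = 23.09°, dipping toward NW (azimuth ≈ 323°).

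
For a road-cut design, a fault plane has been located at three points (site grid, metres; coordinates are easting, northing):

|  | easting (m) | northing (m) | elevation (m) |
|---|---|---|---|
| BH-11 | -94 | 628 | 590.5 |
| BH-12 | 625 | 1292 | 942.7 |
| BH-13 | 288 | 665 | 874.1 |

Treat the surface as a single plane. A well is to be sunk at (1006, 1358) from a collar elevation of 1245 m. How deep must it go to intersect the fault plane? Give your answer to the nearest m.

Two edge vectors: BH-11→BH-12 = (719, 664, 352.2), BH-11→BH-13 = (382, 37, 283.6).
Normal n = (BH-11→BH-12) × (BH-11→BH-13) = (175279, -69368, -227045).
So ∂z/∂easting = −n_x/n_z = 0.77200 and ∂z/∂northing = −n_y/n_z = −0.30553.
Intercept c from BH-11: 590.5 + 72.57 + 191.87 = 854.94.
At (1006, 1358): z_contact = 776.6 − 414.9 + 854.94 = 1216.7 m.
Depth below ground = 1245 − 1216.7 = 28 m.

28 m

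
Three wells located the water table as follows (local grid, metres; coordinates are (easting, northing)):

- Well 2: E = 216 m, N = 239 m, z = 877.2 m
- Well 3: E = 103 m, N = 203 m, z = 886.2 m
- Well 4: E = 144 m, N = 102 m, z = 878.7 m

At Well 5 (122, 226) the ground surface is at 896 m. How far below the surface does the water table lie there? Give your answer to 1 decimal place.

10.7 m

Let the plane be z = a·E + b·N + c.
Well 3−Well 2: −113a − 36b = 9;  Well 4−Well 2: −72a − 137b = 1.5.
Solving gives a = −0.09147, b = 0.03712.
Then c = 877.2 − a·216 − b·239 = 888.09.
At (122, 226): z_contact = −11.16 + 8.39 + 888.09 = 885.32 m.
Depth below ground = 896 − 885.32 = 10.7 m.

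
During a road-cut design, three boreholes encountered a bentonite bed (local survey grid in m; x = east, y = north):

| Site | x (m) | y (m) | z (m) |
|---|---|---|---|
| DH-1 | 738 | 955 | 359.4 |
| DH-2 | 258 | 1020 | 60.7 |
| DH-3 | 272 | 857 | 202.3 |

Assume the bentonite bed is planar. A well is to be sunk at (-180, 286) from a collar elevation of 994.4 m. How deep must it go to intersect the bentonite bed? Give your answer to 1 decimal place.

Let the plane be z = a·x + b·y + c.
DH-2−DH-1: −480a + 65b = −298.7;  DH-3−DH-1: −466a − 98b = −157.1.
Solving gives a = 0.510592, b = −0.824857.
Then c = 359.4 − a·738 − b·955 = 770.32.
At (-180, 286): z_contact = −91.91 − 235.91 + 770.32 = 442.51 m.
Depth below ground = 994.4 − 442.51 = 551.9 m.

551.9 m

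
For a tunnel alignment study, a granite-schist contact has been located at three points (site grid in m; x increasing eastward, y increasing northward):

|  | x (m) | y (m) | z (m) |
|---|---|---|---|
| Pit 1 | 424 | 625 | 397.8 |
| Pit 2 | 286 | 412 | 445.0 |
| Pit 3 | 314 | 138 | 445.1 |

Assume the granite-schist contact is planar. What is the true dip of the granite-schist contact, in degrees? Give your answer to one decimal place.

Let the plane be z = a·x + b·y + c.
Pit 2−Pit 1: −138a − 213b = 47.2;  Pit 3−Pit 1: −110a − 487b = 47.3.
Solving gives a = −0.29494, b = −0.03051.
Gradient magnitude |∇z| = √(a² + b²) = √(0.08699 + 0.00093) = 0.29652.
True dip = arctan(0.29652) = 16.5°, dipping toward E (azimuth ≈ 084°).

16.5°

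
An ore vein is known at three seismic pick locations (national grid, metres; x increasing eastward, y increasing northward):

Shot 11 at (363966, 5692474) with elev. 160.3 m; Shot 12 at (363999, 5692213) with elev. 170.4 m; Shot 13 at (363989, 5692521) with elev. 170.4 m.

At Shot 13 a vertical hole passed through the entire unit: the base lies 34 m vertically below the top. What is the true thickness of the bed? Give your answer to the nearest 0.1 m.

Let the plane be z = a·x + b·y + c.
Shot 12−Shot 11: 33a − 261b = 10.1;  Shot 13−Shot 11: 23a + 47b = 10.1.
Solving gives a = 0.41181, b = 0.01337.
|∇z| = √(a²+b²) = 0.41203, so dip δ = arctan(0.41203) = 22.39°.
True thickness = vertical thickness × cos δ = 34 × cos 22.39° = 31.4 m.

31.4 m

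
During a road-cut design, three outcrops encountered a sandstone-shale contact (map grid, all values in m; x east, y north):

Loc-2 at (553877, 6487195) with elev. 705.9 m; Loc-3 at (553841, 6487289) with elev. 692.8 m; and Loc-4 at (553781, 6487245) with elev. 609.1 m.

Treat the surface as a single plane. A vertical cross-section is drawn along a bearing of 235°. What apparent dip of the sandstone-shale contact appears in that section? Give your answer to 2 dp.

Let the plane be z = a·x + b·y + c.
Loc-3−Loc-2: −36a + 94b = −13.1;  Loc-4−Loc-2: −96a + 50b = −96.8.
Solving gives a = 1.16891, b = 0.30831.
Unit vector along 235° is (sin 235°, cos 235°) = (-0.8192, -0.5736).
Slope in that direction = a·(-0.8192) + b·(-0.5736) = −1.13435.
Apparent dip = arctan|1.13435| = 48.60° (true dip is 50.4°, so apparent ≤ true as expected).

48.60°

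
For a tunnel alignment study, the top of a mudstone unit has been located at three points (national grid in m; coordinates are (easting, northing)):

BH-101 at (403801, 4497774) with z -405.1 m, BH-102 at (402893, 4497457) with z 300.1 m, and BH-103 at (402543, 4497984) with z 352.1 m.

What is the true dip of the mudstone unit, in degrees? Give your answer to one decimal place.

36.5°

Two edge vectors: BH-101→BH-102 = (-908, -317, 705.2), BH-101→BH-103 = (-1258, 210, 757.2).
Normal n = (BH-101→BH-102) × (BH-101→BH-103) = (-388124.4, -199604, -589466).
So ∂z/∂E = −n_x/n_z = −0.65843 and ∂z/∂N = −n_y/n_z = −0.33862.
Gradient magnitude |∇z| = √(a² + b²) = √(0.43354 + 0.11466) = 0.74040.
True dip = arctan(0.74040) = 36.5°, dipping toward ENE (azimuth ≈ 063°).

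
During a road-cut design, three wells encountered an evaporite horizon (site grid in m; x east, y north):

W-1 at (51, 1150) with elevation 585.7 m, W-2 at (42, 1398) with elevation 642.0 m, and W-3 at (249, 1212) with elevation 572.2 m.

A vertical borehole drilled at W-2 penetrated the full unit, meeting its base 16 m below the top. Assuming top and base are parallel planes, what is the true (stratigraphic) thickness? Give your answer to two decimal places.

15.48 m

Let the plane be z = a·x + b·y + c.
W-2−W-1: −9a + 248b = 56.3;  W-3−W-1: 198a + 62b = −13.5.
Solving gives a = −0.13770, b = 0.22202.
|∇z| = √(a²+b²) = 0.26126, so dip δ = arctan(0.26126) = 14.64°.
True thickness = vertical thickness × cos δ = 16 × cos 14.64° = 15.48 m.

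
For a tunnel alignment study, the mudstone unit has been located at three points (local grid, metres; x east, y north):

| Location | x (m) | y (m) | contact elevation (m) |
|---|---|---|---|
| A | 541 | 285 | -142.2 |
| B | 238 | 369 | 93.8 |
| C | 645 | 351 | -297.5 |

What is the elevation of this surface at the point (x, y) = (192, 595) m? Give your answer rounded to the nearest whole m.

Let the plane be z = a·x + b·y + c.
B−A: −303a + 84b = 236;  C−A: 104a + 66b = −155.3.
Solving gives a = −0.99607, b = −0.78346.
Then c = -142.2 − a·541 − b·285 = 619.96.
At (192, 595): z = −191.2 − 466.2 + 619.96 = -37.4 m.

-37 m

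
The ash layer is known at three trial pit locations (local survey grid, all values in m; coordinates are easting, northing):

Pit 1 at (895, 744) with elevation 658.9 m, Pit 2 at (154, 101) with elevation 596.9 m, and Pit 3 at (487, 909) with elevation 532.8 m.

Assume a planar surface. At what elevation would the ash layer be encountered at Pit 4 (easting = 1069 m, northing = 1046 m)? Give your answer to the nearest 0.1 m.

Two edge vectors: Pit 1→Pit 2 = (-741, -643, -62), Pit 1→Pit 3 = (-408, 165, -126.1).
Normal n = (Pit 1→Pit 2) × (Pit 1→Pit 3) = (91312.3, -68144.1, -384609).
So ∂z/∂easting = −n_x/n_z = 0.237416 and ∂z/∂northing = −n_y/n_z = −0.177178.
Intercept c from Pit 1: 658.9 − 212.49 + 131.82 = 578.23.
At (1069, 1046): z = 253.8 − 185.3 + 578.23 = 646.7 m.

646.7 m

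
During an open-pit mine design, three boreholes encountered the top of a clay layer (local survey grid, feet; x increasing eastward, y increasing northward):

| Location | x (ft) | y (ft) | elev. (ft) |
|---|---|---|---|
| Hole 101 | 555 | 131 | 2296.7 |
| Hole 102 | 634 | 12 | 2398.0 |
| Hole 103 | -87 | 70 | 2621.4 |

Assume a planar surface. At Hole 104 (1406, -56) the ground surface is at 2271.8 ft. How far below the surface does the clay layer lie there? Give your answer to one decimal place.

106.4 ft

Two edge vectors: Hole 101→Hole 102 = (79, -119, 101.3), Hole 101→Hole 103 = (-642, -61, 324.7).
Normal n = (Hole 101→Hole 102) × (Hole 101→Hole 103) = (-32460, -90685.9, -81217).
So ∂z/∂x = −n_x/n_z = −0.399670 and ∂z/∂y = −n_y/n_z = −1.116588.
Intercept c from Hole 101: 2296.7 + 221.82 + 146.27 = 2664.79.
At (1406, -56): z_contact = −561.94 + 62.53 + 2664.79 = 2165.38 ft.
Depth below ground = 2271.8 − 2165.38 = 106.4 ft.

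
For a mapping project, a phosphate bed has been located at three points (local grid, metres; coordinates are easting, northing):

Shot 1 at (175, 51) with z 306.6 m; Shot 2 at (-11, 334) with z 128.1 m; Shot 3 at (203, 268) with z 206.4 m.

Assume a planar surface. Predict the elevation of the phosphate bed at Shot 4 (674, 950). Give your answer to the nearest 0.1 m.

-26.2 m

Let the plane be z = a·easting + b·northing + c.
Shot 2−Shot 1: −186a + 283b = −178.5;  Shot 3−Shot 1: 28a + 217b = −100.2.
Solving gives a = 0.21493, b = −0.48948.
Then c = 306.6 − a·175 − b·51 = 293.95.
At (674, 950): z = 144.9 − 465.0 + 293.95 = -26.2 m.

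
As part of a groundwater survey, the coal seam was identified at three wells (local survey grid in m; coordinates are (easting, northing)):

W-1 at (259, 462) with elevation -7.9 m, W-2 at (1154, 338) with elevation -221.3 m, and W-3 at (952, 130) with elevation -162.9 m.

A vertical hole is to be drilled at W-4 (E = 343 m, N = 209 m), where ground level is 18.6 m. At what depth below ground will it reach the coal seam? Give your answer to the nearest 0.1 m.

36.1 m

Two edge vectors: W-1→W-2 = (895, -124, -213.4), W-1→W-3 = (693, -332, -155).
Normal n = (W-1→W-2) × (W-1→W-3) = (-51628.8, -9161.2, -211208).
So ∂z/∂E = −n_x/n_z = −0.244445 and ∂z/∂N = −n_y/n_z = −0.043375.
Intercept c from W-1: -7.9 + 63.31 + 20.04 = 75.45.
At (343, 209): z_contact = −83.84 − 9.07 + 75.45 = -17.46 m.
Depth below ground = 18.6 − (-17.46) = 36.1 m.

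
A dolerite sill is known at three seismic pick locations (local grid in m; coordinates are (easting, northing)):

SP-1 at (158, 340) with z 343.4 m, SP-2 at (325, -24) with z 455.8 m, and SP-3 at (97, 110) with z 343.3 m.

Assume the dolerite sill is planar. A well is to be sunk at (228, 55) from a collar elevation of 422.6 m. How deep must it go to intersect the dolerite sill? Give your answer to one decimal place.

Two edge vectors: SP-1→SP-2 = (167, -364, 112.4), SP-1→SP-3 = (-61, -230, -0.1).
Normal n = (SP-1→SP-2) × (SP-1→SP-3) = (25888.4, -6839.7, -60614).
So ∂z/∂E = −n_x/n_z = 0.42710 and ∂z/∂N = −n_y/n_z = −0.11284.
Intercept c from SP-1: 343.4 − 67.48 + 38.37 = 314.28.
At (228, 55): z_contact = 97.38 − 6.21 + 314.28 = 405.46 m.
Depth below ground = 422.6 − 405.46 = 17.1 m.

17.1 m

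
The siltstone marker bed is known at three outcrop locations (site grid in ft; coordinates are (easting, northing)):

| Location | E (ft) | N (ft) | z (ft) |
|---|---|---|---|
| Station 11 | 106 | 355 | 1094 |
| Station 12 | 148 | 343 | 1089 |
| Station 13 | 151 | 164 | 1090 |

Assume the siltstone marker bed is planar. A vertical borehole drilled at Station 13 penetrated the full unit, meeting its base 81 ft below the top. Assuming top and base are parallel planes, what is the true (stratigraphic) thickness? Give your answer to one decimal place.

Two edge vectors: Station 11→Station 12 = (42, -12, -5), Station 11→Station 13 = (45, -191, -4).
Normal n = (Station 11→Station 12) × (Station 11→Station 13) = (-907, -57, -7482).
So ∂z/∂E = −n_x/n_z = −0.12122 and ∂z/∂N = −n_y/n_z = −0.00762.
|∇z| = √(a²+b²) = 0.12146, so dip δ = arctan(0.12146) = 6.93°.
True thickness = vertical thickness × cos δ = 81 × cos 6.93° = 80.4 ft.

80.4 ft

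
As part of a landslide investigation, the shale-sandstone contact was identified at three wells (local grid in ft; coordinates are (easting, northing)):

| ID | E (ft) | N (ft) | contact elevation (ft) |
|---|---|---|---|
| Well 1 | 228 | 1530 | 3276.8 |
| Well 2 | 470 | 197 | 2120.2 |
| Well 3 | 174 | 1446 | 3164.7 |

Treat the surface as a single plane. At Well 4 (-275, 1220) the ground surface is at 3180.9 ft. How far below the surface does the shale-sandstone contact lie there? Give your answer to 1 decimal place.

Let the plane be z = a·E + b·N + c.
Well 2−Well 1: 242a − 1333b = −1156.6;  Well 3−Well 1: −54a − 84b = −112.1.
Solving gives a = 0.566297, b = 0.970476.
Then c = 3276.8 − a·228 − b·1530 = 1662.86.
At (-275, 1220): z_contact = −155.73 + 1183.98 + 1662.86 = 2691.11 ft.
Depth below ground = 3180.9 − 2691.11 = 489.8 ft.

489.8 ft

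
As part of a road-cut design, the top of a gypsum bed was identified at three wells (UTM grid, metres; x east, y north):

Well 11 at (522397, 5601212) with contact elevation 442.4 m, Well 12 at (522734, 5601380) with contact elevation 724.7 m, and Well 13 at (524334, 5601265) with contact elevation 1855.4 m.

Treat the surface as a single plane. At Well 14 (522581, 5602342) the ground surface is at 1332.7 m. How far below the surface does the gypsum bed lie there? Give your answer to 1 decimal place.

Let the plane be z = a·x + b·y + c.
Well 12−Well 11: 337a + 168b = 282.3;  Well 13−Well 11: 1937a + 53b = 1413.
Solving gives a = 0.723194551, b = 0.229663312.
Then c = 442.4 − a·522397 − b·5601212 = −1663745.16.
At (522581, 5602342): z_contact = 377927.73 + 1286652.42 − 1663745.16 = 834.99 m.
Depth below ground = 1332.7 − 834.99 = 497.7 m.

497.7 m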